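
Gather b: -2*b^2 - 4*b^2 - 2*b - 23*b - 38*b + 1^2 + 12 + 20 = -6*b^2 - 63*b + 33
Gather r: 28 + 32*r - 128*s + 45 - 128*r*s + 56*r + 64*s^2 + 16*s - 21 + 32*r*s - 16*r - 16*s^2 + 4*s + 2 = r*(72 - 96*s) + 48*s^2 - 108*s + 54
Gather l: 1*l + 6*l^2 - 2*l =6*l^2 - l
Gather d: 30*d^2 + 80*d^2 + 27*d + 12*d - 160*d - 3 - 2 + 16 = 110*d^2 - 121*d + 11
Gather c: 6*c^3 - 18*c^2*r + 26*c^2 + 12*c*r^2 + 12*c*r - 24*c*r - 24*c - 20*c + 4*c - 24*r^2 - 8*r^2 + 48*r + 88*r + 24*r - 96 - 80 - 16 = 6*c^3 + c^2*(26 - 18*r) + c*(12*r^2 - 12*r - 40) - 32*r^2 + 160*r - 192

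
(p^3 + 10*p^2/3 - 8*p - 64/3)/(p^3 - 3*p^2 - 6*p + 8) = (3*p^2 + 4*p - 32)/(3*(p^2 - 5*p + 4))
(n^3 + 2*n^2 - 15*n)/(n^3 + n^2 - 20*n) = (n - 3)/(n - 4)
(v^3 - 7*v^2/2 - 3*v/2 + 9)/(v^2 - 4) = (2*v^2 - 3*v - 9)/(2*(v + 2))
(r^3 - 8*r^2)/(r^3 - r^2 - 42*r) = r*(8 - r)/(-r^2 + r + 42)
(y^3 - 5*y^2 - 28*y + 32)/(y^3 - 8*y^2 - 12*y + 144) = (y^2 - 9*y + 8)/(y^2 - 12*y + 36)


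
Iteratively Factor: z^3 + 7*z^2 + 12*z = (z)*(z^2 + 7*z + 12) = z*(z + 4)*(z + 3)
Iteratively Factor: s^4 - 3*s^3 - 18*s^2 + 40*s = (s)*(s^3 - 3*s^2 - 18*s + 40) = s*(s - 5)*(s^2 + 2*s - 8) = s*(s - 5)*(s + 4)*(s - 2)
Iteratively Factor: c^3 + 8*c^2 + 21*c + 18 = (c + 3)*(c^2 + 5*c + 6) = (c + 2)*(c + 3)*(c + 3)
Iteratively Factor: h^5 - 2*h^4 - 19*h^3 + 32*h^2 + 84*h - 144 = (h - 4)*(h^4 + 2*h^3 - 11*h^2 - 12*h + 36) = (h - 4)*(h - 2)*(h^3 + 4*h^2 - 3*h - 18) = (h - 4)*(h - 2)^2*(h^2 + 6*h + 9) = (h - 4)*(h - 2)^2*(h + 3)*(h + 3)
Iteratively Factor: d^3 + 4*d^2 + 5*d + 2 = (d + 1)*(d^2 + 3*d + 2) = (d + 1)^2*(d + 2)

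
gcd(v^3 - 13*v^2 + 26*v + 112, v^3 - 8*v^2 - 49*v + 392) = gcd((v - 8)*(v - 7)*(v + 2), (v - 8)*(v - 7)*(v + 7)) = v^2 - 15*v + 56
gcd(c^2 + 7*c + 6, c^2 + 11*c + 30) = c + 6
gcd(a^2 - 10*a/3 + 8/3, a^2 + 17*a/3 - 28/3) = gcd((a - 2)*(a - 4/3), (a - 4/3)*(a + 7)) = a - 4/3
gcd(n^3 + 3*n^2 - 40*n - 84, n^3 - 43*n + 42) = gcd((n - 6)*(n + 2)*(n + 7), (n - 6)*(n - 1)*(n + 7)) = n^2 + n - 42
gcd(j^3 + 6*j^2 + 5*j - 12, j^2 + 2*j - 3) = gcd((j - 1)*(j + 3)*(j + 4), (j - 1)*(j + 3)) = j^2 + 2*j - 3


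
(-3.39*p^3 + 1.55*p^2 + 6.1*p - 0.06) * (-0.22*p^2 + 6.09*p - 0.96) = 0.7458*p^5 - 20.9861*p^4 + 11.3519*p^3 + 35.6742*p^2 - 6.2214*p + 0.0576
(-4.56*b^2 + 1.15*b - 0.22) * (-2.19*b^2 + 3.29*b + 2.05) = 9.9864*b^4 - 17.5209*b^3 - 5.0827*b^2 + 1.6337*b - 0.451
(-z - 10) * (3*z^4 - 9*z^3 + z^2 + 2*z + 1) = -3*z^5 - 21*z^4 + 89*z^3 - 12*z^2 - 21*z - 10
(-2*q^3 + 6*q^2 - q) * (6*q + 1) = -12*q^4 + 34*q^3 - q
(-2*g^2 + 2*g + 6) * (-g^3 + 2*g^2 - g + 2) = 2*g^5 - 6*g^4 + 6*g^2 - 2*g + 12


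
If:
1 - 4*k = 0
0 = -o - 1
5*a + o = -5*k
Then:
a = -1/20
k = 1/4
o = -1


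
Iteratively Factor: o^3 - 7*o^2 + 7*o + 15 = (o - 3)*(o^2 - 4*o - 5) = (o - 3)*(o + 1)*(o - 5)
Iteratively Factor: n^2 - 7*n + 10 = (n - 2)*(n - 5)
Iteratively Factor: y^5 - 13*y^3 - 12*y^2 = (y + 3)*(y^4 - 3*y^3 - 4*y^2) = (y + 1)*(y + 3)*(y^3 - 4*y^2) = (y - 4)*(y + 1)*(y + 3)*(y^2) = y*(y - 4)*(y + 1)*(y + 3)*(y)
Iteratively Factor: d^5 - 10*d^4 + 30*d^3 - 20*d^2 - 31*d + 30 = (d - 3)*(d^4 - 7*d^3 + 9*d^2 + 7*d - 10) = (d - 3)*(d + 1)*(d^3 - 8*d^2 + 17*d - 10) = (d - 3)*(d - 1)*(d + 1)*(d^2 - 7*d + 10) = (d - 3)*(d - 2)*(d - 1)*(d + 1)*(d - 5)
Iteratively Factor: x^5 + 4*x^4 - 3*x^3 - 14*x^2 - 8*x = (x - 2)*(x^4 + 6*x^3 + 9*x^2 + 4*x) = x*(x - 2)*(x^3 + 6*x^2 + 9*x + 4) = x*(x - 2)*(x + 4)*(x^2 + 2*x + 1) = x*(x - 2)*(x + 1)*(x + 4)*(x + 1)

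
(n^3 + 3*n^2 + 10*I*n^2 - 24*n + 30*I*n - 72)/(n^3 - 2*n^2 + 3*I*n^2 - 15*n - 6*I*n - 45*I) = (n^2 + 10*I*n - 24)/(n^2 + n*(-5 + 3*I) - 15*I)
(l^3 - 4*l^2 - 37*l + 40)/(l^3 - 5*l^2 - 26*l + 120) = (l^2 - 9*l + 8)/(l^2 - 10*l + 24)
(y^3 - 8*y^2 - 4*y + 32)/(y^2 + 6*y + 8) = (y^2 - 10*y + 16)/(y + 4)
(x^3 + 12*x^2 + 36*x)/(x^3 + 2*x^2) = (x^2 + 12*x + 36)/(x*(x + 2))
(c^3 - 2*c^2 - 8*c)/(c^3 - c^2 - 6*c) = (c - 4)/(c - 3)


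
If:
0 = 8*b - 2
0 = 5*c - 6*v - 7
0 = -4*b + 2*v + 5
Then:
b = 1/4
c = -1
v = -2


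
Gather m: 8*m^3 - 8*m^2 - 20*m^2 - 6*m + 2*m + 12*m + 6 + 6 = 8*m^3 - 28*m^2 + 8*m + 12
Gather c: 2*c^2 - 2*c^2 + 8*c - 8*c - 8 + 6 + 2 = 0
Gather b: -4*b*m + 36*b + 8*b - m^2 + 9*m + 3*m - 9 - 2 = b*(44 - 4*m) - m^2 + 12*m - 11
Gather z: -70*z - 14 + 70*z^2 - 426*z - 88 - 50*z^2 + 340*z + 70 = 20*z^2 - 156*z - 32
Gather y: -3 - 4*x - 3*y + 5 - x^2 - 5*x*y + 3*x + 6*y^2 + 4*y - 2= -x^2 - x + 6*y^2 + y*(1 - 5*x)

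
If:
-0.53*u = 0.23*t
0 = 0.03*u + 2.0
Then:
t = 153.62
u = -66.67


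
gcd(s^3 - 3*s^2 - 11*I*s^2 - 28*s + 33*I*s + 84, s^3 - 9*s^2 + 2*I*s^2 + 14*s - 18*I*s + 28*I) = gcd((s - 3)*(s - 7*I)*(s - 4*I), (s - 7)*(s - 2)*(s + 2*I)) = 1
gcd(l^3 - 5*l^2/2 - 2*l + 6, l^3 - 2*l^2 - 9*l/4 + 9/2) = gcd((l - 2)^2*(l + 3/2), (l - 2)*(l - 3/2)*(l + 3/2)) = l^2 - l/2 - 3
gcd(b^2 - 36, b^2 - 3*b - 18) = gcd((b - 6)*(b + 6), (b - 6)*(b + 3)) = b - 6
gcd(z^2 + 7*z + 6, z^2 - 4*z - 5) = z + 1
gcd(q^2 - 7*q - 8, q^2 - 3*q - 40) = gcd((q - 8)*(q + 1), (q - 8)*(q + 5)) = q - 8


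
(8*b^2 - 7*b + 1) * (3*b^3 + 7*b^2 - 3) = 24*b^5 + 35*b^4 - 46*b^3 - 17*b^2 + 21*b - 3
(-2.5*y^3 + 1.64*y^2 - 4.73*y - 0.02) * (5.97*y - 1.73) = -14.925*y^4 + 14.1158*y^3 - 31.0753*y^2 + 8.0635*y + 0.0346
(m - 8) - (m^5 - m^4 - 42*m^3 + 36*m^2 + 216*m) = -m^5 + m^4 + 42*m^3 - 36*m^2 - 215*m - 8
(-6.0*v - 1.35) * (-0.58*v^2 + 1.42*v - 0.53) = 3.48*v^3 - 7.737*v^2 + 1.263*v + 0.7155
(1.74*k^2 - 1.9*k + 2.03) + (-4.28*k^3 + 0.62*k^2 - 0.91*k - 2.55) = -4.28*k^3 + 2.36*k^2 - 2.81*k - 0.52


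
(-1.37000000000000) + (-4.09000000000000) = -5.46000000000000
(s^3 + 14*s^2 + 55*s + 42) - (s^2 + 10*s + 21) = s^3 + 13*s^2 + 45*s + 21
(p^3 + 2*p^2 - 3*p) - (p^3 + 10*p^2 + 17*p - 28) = -8*p^2 - 20*p + 28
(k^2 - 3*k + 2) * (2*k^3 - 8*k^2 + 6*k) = 2*k^5 - 14*k^4 + 34*k^3 - 34*k^2 + 12*k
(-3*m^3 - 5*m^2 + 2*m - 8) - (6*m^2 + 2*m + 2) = -3*m^3 - 11*m^2 - 10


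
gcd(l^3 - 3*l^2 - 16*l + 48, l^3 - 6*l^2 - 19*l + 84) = l^2 + l - 12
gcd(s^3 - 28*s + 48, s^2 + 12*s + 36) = s + 6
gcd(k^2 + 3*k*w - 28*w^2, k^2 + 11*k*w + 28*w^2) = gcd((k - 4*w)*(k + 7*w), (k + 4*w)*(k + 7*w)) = k + 7*w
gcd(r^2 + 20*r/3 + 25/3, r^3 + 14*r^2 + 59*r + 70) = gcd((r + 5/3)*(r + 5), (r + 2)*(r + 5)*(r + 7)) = r + 5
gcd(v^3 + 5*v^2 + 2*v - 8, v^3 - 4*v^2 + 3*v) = v - 1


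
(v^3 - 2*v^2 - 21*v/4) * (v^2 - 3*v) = v^5 - 5*v^4 + 3*v^3/4 + 63*v^2/4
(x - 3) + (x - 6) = 2*x - 9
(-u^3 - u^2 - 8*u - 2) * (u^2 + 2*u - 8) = -u^5 - 3*u^4 - 2*u^3 - 10*u^2 + 60*u + 16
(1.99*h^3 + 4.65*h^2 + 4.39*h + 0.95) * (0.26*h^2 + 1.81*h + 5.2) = 0.5174*h^5 + 4.8109*h^4 + 19.9059*h^3 + 32.3729*h^2 + 24.5475*h + 4.94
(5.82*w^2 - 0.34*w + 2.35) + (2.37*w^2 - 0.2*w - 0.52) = 8.19*w^2 - 0.54*w + 1.83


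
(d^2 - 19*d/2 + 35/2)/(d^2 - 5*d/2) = (d - 7)/d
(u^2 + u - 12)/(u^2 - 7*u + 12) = (u + 4)/(u - 4)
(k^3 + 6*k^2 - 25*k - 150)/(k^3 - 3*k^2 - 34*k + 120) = (k + 5)/(k - 4)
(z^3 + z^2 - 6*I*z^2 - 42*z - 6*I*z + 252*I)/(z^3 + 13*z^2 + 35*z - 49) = (z^2 - 6*z*(1 + I) + 36*I)/(z^2 + 6*z - 7)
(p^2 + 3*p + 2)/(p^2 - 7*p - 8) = (p + 2)/(p - 8)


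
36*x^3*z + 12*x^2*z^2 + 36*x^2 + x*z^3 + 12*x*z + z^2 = (6*x + z)^2*(x*z + 1)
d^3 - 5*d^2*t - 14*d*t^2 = d*(d - 7*t)*(d + 2*t)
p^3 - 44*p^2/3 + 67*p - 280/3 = (p - 7)*(p - 5)*(p - 8/3)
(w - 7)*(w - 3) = w^2 - 10*w + 21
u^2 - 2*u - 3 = (u - 3)*(u + 1)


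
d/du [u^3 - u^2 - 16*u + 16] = 3*u^2 - 2*u - 16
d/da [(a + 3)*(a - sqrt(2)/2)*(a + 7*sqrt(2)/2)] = 3*a^2 + 6*a + 6*sqrt(2)*a - 7/2 + 9*sqrt(2)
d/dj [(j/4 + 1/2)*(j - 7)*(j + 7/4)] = 3*j^2/4 - 13*j/8 - 91/16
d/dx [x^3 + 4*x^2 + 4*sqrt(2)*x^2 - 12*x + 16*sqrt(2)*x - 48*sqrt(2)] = 3*x^2 + 8*x + 8*sqrt(2)*x - 12 + 16*sqrt(2)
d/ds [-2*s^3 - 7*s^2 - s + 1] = -6*s^2 - 14*s - 1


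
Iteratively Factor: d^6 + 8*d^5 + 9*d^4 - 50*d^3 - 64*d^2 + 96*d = (d - 1)*(d^5 + 9*d^4 + 18*d^3 - 32*d^2 - 96*d) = d*(d - 1)*(d^4 + 9*d^3 + 18*d^2 - 32*d - 96) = d*(d - 1)*(d + 4)*(d^3 + 5*d^2 - 2*d - 24) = d*(d - 2)*(d - 1)*(d + 4)*(d^2 + 7*d + 12) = d*(d - 2)*(d - 1)*(d + 3)*(d + 4)*(d + 4)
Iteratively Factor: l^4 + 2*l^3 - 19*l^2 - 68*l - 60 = (l + 2)*(l^3 - 19*l - 30) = (l + 2)^2*(l^2 - 2*l - 15) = (l + 2)^2*(l + 3)*(l - 5)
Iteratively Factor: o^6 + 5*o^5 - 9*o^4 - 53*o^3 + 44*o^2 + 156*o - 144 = (o - 1)*(o^5 + 6*o^4 - 3*o^3 - 56*o^2 - 12*o + 144) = (o - 1)*(o + 3)*(o^4 + 3*o^3 - 12*o^2 - 20*o + 48) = (o - 2)*(o - 1)*(o + 3)*(o^3 + 5*o^2 - 2*o - 24) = (o - 2)*(o - 1)*(o + 3)^2*(o^2 + 2*o - 8) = (o - 2)^2*(o - 1)*(o + 3)^2*(o + 4)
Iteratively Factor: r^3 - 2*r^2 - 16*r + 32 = (r - 4)*(r^2 + 2*r - 8) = (r - 4)*(r + 4)*(r - 2)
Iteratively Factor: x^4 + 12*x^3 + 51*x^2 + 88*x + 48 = (x + 4)*(x^3 + 8*x^2 + 19*x + 12) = (x + 1)*(x + 4)*(x^2 + 7*x + 12) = (x + 1)*(x + 3)*(x + 4)*(x + 4)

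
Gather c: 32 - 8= 24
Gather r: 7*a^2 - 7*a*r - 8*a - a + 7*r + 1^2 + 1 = 7*a^2 - 9*a + r*(7 - 7*a) + 2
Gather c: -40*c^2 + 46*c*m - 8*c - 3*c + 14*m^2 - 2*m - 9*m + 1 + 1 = -40*c^2 + c*(46*m - 11) + 14*m^2 - 11*m + 2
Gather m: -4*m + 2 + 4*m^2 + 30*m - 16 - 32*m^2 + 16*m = -28*m^2 + 42*m - 14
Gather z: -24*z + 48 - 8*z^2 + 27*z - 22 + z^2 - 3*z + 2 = 28 - 7*z^2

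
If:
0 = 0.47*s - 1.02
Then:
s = 2.17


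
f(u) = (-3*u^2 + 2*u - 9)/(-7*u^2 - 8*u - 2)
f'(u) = (2 - 6*u)/(-7*u^2 - 8*u - 2) + (14*u + 8)*(-3*u^2 + 2*u - 9)/(-7*u^2 - 8*u - 2)^2 = 38*(u^2 - 3*u - 2)/(49*u^4 + 112*u^3 + 92*u^2 + 32*u + 4)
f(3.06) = 0.34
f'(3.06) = -0.01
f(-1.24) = 5.66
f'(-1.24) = 15.31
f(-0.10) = 7.27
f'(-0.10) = -39.82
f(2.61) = 0.34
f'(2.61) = -0.02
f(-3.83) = 0.82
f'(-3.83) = 0.17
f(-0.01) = 4.70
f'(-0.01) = -20.29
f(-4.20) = 0.77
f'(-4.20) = 0.13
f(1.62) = 0.41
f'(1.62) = -0.14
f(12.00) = 0.38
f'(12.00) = 0.00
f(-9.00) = 0.54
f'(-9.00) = 0.02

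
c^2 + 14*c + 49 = (c + 7)^2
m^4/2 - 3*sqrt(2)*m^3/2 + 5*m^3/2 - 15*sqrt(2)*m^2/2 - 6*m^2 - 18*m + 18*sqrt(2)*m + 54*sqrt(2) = (m/2 + 1)*(m - 3)*(m + 6)*(m - 3*sqrt(2))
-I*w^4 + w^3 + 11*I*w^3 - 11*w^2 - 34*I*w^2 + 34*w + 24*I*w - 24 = (w - 6)*(w - 4)*(w - 1)*(-I*w + 1)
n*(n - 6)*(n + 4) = n^3 - 2*n^2 - 24*n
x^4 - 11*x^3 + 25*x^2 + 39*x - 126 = (x - 7)*(x - 3)^2*(x + 2)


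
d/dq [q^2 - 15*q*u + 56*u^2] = 2*q - 15*u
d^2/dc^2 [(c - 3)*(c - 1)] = 2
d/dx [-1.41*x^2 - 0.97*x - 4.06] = -2.82*x - 0.97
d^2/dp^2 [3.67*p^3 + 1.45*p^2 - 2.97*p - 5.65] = 22.02*p + 2.9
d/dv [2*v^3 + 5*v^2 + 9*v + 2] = 6*v^2 + 10*v + 9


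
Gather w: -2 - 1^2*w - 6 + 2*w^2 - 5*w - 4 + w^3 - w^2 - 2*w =w^3 + w^2 - 8*w - 12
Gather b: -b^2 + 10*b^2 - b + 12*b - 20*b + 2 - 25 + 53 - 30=9*b^2 - 9*b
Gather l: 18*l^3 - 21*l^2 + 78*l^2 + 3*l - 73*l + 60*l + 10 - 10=18*l^3 + 57*l^2 - 10*l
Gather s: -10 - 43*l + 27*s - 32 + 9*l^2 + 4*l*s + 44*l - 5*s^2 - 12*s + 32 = 9*l^2 + l - 5*s^2 + s*(4*l + 15) - 10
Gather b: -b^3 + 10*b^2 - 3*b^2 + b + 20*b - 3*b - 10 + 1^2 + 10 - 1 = -b^3 + 7*b^2 + 18*b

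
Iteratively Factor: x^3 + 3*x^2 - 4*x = (x + 4)*(x^2 - x) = x*(x + 4)*(x - 1)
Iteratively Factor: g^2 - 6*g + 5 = (g - 5)*(g - 1)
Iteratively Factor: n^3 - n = (n + 1)*(n^2 - n) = n*(n + 1)*(n - 1)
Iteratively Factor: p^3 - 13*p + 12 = (p - 1)*(p^2 + p - 12) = (p - 3)*(p - 1)*(p + 4)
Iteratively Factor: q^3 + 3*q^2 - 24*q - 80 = (q - 5)*(q^2 + 8*q + 16) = (q - 5)*(q + 4)*(q + 4)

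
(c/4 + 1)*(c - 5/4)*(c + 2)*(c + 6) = c^4/4 + 43*c^3/16 + 29*c^2/4 - 7*c/4 - 15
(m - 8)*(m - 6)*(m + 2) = m^3 - 12*m^2 + 20*m + 96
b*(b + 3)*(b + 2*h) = b^3 + 2*b^2*h + 3*b^2 + 6*b*h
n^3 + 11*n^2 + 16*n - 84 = (n - 2)*(n + 6)*(n + 7)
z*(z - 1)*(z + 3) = z^3 + 2*z^2 - 3*z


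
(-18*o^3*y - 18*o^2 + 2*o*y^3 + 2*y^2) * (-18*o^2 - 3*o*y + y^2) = 324*o^5*y + 54*o^4*y^2 + 324*o^4 - 54*o^3*y^3 + 54*o^3*y - 6*o^2*y^4 - 54*o^2*y^2 + 2*o*y^5 - 6*o*y^3 + 2*y^4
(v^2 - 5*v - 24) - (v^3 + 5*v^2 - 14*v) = -v^3 - 4*v^2 + 9*v - 24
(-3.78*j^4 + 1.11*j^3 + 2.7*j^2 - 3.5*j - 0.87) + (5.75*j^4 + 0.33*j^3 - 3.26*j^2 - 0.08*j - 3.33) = 1.97*j^4 + 1.44*j^3 - 0.56*j^2 - 3.58*j - 4.2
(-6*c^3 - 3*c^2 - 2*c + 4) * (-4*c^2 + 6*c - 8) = 24*c^5 - 24*c^4 + 38*c^3 - 4*c^2 + 40*c - 32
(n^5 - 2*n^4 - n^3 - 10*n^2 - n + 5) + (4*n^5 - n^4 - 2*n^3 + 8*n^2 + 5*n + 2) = 5*n^5 - 3*n^4 - 3*n^3 - 2*n^2 + 4*n + 7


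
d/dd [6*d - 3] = 6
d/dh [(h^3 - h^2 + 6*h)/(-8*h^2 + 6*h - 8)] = (-4*h^4 + 6*h^3 + 9*h^2 + 8*h - 24)/(2*(16*h^4 - 24*h^3 + 41*h^2 - 24*h + 16))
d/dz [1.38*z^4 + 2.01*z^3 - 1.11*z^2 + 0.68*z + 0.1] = 5.52*z^3 + 6.03*z^2 - 2.22*z + 0.68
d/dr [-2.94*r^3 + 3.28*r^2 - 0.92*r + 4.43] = -8.82*r^2 + 6.56*r - 0.92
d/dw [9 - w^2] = -2*w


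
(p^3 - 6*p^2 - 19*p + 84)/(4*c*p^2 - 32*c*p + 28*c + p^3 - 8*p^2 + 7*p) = (p^2 + p - 12)/(4*c*p - 4*c + p^2 - p)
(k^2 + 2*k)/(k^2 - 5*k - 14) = k/(k - 7)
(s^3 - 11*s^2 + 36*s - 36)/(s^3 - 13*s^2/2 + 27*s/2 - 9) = 2*(s - 6)/(2*s - 3)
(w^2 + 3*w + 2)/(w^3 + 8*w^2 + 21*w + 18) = (w + 1)/(w^2 + 6*w + 9)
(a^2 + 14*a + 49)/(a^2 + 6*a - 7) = (a + 7)/(a - 1)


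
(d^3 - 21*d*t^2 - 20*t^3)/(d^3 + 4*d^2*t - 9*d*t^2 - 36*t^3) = (-d^2 + 4*d*t + 5*t^2)/(-d^2 + 9*t^2)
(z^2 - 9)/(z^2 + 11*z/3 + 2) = 3*(z - 3)/(3*z + 2)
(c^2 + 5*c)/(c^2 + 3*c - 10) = c/(c - 2)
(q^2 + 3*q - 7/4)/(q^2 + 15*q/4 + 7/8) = 2*(2*q - 1)/(4*q + 1)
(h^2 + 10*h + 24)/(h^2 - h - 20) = (h + 6)/(h - 5)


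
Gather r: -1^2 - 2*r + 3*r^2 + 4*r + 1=3*r^2 + 2*r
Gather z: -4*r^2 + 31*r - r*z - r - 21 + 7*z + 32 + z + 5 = -4*r^2 + 30*r + z*(8 - r) + 16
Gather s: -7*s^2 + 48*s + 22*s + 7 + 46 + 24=-7*s^2 + 70*s + 77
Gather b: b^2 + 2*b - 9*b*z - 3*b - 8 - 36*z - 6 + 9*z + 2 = b^2 + b*(-9*z - 1) - 27*z - 12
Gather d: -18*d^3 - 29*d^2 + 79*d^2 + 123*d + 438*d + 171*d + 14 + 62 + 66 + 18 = -18*d^3 + 50*d^2 + 732*d + 160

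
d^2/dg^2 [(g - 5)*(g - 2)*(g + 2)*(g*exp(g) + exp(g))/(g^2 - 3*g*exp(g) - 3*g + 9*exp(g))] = (g^8 + 3*g^7*exp(g) - 6*g^7 - 54*g^6*exp(g) - 12*g^6 + 288*g^5*exp(g) + 142*g^5 + 54*g^4*exp(2*g) - 402*g^4*exp(g) - 225*g^4 - 504*g^3*exp(2*g) - 1071*g^3*exp(g) - 216*g^3 + 1620*g^2*exp(2*g) + 3528*g^2*exp(g) + 660*g^2 - 1944*g*exp(2*g) - 2052*g*exp(g) - 720*g - 234*exp(2*g) + 144*exp(g) + 360)*exp(g)/(g^6 - 9*g^5*exp(g) - 9*g^5 + 27*g^4*exp(2*g) + 81*g^4*exp(g) + 27*g^4 - 27*g^3*exp(3*g) - 243*g^3*exp(2*g) - 243*g^3*exp(g) - 27*g^3 + 243*g^2*exp(3*g) + 729*g^2*exp(2*g) + 243*g^2*exp(g) - 729*g*exp(3*g) - 729*g*exp(2*g) + 729*exp(3*g))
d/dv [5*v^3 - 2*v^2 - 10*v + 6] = 15*v^2 - 4*v - 10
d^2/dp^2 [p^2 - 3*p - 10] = 2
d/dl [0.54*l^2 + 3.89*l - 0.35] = 1.08*l + 3.89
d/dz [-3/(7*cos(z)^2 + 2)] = -84*sin(2*z)/(7*cos(2*z) + 11)^2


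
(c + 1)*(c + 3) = c^2 + 4*c + 3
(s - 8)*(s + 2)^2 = s^3 - 4*s^2 - 28*s - 32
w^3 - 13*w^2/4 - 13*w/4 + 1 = (w - 4)*(w - 1/4)*(w + 1)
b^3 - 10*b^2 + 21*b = b*(b - 7)*(b - 3)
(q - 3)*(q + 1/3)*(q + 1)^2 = q^4 - 2*q^3/3 - 16*q^2/3 - 14*q/3 - 1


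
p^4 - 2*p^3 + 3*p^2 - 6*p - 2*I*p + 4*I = (p - 2)*(p - I)^2*(p + 2*I)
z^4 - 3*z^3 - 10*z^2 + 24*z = z*(z - 4)*(z - 2)*(z + 3)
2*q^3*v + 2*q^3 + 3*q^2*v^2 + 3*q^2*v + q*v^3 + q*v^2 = (q + v)*(2*q + v)*(q*v + q)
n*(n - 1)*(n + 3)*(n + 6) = n^4 + 8*n^3 + 9*n^2 - 18*n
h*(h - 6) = h^2 - 6*h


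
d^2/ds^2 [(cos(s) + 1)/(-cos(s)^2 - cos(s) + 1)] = (3*(1 - cos(s)^2)^2 + cos(s)^5 + 7*cos(s)^3 + 6*cos(s)^2 - 10*cos(s) - 9)/(cos(s)^2 + cos(s) - 1)^3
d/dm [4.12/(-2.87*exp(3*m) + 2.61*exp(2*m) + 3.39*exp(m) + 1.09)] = (35.4732*exp(2*m) - 21.5064*exp(m) - 13.9668)*exp(m)/(-2.87*exp(3*m) + 2.61*exp(2*m) + 3.39*exp(m) + 1.09)^2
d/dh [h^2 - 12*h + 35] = 2*h - 12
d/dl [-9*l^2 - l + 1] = -18*l - 1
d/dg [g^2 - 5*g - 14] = 2*g - 5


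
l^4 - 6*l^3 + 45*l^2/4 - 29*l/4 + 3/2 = (l - 3)*(l - 2)*(l - 1/2)^2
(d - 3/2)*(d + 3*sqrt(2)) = d^2 - 3*d/2 + 3*sqrt(2)*d - 9*sqrt(2)/2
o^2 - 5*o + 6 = (o - 3)*(o - 2)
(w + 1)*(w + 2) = w^2 + 3*w + 2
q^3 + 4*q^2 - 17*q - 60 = (q - 4)*(q + 3)*(q + 5)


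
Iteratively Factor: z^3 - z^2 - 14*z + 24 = (z + 4)*(z^2 - 5*z + 6) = (z - 2)*(z + 4)*(z - 3)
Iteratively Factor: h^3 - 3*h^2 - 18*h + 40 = (h - 2)*(h^2 - h - 20) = (h - 5)*(h - 2)*(h + 4)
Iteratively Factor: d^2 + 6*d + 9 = (d + 3)*(d + 3)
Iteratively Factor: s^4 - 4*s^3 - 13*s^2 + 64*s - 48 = (s + 4)*(s^3 - 8*s^2 + 19*s - 12) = (s - 4)*(s + 4)*(s^2 - 4*s + 3) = (s - 4)*(s - 1)*(s + 4)*(s - 3)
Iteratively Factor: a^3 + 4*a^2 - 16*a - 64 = (a - 4)*(a^2 + 8*a + 16) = (a - 4)*(a + 4)*(a + 4)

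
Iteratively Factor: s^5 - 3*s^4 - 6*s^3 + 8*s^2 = (s - 4)*(s^4 + s^3 - 2*s^2) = (s - 4)*(s - 1)*(s^3 + 2*s^2) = (s - 4)*(s - 1)*(s + 2)*(s^2) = s*(s - 4)*(s - 1)*(s + 2)*(s)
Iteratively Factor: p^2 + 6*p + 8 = (p + 2)*(p + 4)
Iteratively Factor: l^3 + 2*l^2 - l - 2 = (l + 2)*(l^2 - 1) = (l - 1)*(l + 2)*(l + 1)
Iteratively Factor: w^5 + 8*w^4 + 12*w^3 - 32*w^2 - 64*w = (w - 2)*(w^4 + 10*w^3 + 32*w^2 + 32*w) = (w - 2)*(w + 4)*(w^3 + 6*w^2 + 8*w) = (w - 2)*(w + 2)*(w + 4)*(w^2 + 4*w) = w*(w - 2)*(w + 2)*(w + 4)*(w + 4)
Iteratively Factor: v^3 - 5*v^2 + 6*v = (v - 3)*(v^2 - 2*v) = v*(v - 3)*(v - 2)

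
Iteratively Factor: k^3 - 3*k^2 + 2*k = (k)*(k^2 - 3*k + 2) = k*(k - 2)*(k - 1)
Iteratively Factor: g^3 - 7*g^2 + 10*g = (g - 5)*(g^2 - 2*g) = (g - 5)*(g - 2)*(g)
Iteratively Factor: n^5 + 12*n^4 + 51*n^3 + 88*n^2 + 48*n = (n)*(n^4 + 12*n^3 + 51*n^2 + 88*n + 48) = n*(n + 1)*(n^3 + 11*n^2 + 40*n + 48) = n*(n + 1)*(n + 4)*(n^2 + 7*n + 12) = n*(n + 1)*(n + 4)^2*(n + 3)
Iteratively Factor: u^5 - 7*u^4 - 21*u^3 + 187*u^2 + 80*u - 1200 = (u + 4)*(u^4 - 11*u^3 + 23*u^2 + 95*u - 300) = (u + 3)*(u + 4)*(u^3 - 14*u^2 + 65*u - 100) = (u - 4)*(u + 3)*(u + 4)*(u^2 - 10*u + 25) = (u - 5)*(u - 4)*(u + 3)*(u + 4)*(u - 5)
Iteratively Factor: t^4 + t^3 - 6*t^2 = (t)*(t^3 + t^2 - 6*t) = t*(t - 2)*(t^2 + 3*t) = t^2*(t - 2)*(t + 3)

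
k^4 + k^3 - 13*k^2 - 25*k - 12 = (k - 4)*(k + 1)^2*(k + 3)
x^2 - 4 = (x - 2)*(x + 2)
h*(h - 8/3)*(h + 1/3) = h^3 - 7*h^2/3 - 8*h/9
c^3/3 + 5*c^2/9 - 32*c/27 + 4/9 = (c/3 + 1)*(c - 2/3)^2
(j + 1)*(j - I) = j^2 + j - I*j - I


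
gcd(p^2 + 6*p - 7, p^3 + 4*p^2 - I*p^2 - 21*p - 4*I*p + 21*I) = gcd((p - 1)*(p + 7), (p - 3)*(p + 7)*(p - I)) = p + 7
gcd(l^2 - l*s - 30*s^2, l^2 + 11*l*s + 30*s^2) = l + 5*s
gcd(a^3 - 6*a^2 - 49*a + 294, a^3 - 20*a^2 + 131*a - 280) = a - 7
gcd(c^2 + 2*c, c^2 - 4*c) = c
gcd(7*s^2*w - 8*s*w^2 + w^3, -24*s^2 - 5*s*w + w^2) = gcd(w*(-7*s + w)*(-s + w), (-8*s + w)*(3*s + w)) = 1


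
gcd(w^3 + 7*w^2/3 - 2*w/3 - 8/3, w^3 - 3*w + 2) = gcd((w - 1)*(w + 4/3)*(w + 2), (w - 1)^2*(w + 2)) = w^2 + w - 2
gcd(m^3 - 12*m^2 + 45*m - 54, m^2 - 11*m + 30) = m - 6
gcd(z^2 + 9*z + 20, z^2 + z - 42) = 1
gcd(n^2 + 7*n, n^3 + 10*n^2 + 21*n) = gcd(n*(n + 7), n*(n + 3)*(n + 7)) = n^2 + 7*n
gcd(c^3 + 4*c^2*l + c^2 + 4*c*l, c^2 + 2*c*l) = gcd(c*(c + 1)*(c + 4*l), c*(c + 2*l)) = c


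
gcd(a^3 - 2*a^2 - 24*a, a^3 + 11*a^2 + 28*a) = a^2 + 4*a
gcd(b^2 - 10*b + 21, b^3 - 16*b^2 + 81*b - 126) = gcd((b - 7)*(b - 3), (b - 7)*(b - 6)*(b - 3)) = b^2 - 10*b + 21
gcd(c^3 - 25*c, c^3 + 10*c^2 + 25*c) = c^2 + 5*c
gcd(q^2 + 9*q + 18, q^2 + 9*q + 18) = q^2 + 9*q + 18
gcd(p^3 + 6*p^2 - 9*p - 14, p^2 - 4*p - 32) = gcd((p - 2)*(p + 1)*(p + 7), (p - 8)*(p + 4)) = 1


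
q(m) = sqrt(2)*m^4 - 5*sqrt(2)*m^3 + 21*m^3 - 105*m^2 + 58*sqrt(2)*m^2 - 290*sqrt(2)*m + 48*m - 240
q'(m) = 4*sqrt(2)*m^3 - 15*sqrt(2)*m^2 + 63*m^2 - 210*m + 116*sqrt(2)*m - 290*sqrt(2) + 48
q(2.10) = -945.28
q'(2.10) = -221.95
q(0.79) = -533.00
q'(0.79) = -369.56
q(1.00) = -609.75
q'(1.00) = -360.63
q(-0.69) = -5.33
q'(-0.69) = -312.38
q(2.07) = -938.53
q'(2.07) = -228.01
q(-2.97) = 377.96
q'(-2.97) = -5.25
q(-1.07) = 105.96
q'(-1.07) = -272.04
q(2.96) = -1043.38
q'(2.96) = 14.69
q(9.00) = 14072.72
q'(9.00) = 6732.89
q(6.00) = 1601.62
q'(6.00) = 2088.38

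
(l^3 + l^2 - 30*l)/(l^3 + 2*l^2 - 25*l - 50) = l*(l + 6)/(l^2 + 7*l + 10)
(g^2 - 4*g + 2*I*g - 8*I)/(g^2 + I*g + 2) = (g - 4)/(g - I)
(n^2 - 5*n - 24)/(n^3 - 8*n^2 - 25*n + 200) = (n + 3)/(n^2 - 25)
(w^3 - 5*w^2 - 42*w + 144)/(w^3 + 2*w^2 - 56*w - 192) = (w - 3)/(w + 4)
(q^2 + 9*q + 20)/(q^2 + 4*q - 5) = (q + 4)/(q - 1)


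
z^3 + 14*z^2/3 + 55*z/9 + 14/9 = (z + 1/3)*(z + 2)*(z + 7/3)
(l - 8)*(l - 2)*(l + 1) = l^3 - 9*l^2 + 6*l + 16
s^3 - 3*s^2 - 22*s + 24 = (s - 6)*(s - 1)*(s + 4)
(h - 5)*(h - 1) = h^2 - 6*h + 5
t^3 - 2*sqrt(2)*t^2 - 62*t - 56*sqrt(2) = (t - 7*sqrt(2))*(t + sqrt(2))*(t + 4*sqrt(2))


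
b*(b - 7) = b^2 - 7*b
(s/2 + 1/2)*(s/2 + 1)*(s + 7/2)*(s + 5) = s^4/4 + 23*s^3/8 + 45*s^2/4 + 139*s/8 + 35/4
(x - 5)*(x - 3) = x^2 - 8*x + 15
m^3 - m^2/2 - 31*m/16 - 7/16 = (m - 7/4)*(m + 1/4)*(m + 1)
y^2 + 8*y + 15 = (y + 3)*(y + 5)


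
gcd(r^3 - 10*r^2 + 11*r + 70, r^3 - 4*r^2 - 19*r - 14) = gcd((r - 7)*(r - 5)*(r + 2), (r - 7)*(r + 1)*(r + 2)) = r^2 - 5*r - 14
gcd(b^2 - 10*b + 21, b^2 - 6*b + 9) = b - 3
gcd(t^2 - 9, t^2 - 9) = t^2 - 9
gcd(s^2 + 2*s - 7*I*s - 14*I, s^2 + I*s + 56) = s - 7*I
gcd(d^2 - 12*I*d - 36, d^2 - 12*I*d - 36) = d^2 - 12*I*d - 36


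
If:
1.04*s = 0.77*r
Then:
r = 1.35064935064935*s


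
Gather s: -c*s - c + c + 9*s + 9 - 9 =s*(9 - c)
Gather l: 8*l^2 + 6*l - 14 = 8*l^2 + 6*l - 14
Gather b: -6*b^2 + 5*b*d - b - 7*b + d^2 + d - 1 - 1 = -6*b^2 + b*(5*d - 8) + d^2 + d - 2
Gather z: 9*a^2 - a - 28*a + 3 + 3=9*a^2 - 29*a + 6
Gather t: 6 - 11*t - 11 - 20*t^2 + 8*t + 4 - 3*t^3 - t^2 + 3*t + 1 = -3*t^3 - 21*t^2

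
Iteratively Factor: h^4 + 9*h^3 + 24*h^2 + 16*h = (h + 4)*(h^3 + 5*h^2 + 4*h) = (h + 1)*(h + 4)*(h^2 + 4*h) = h*(h + 1)*(h + 4)*(h + 4)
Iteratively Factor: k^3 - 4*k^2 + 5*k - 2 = (k - 1)*(k^2 - 3*k + 2) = (k - 1)^2*(k - 2)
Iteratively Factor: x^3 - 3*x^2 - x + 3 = (x - 3)*(x^2 - 1) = (x - 3)*(x - 1)*(x + 1)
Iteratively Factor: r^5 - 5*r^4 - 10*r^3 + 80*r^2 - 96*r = (r - 4)*(r^4 - r^3 - 14*r^2 + 24*r) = (r - 4)*(r - 3)*(r^3 + 2*r^2 - 8*r) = (r - 4)*(r - 3)*(r - 2)*(r^2 + 4*r) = r*(r - 4)*(r - 3)*(r - 2)*(r + 4)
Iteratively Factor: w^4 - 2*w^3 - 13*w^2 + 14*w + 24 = (w + 1)*(w^3 - 3*w^2 - 10*w + 24) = (w - 4)*(w + 1)*(w^2 + w - 6) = (w - 4)*(w + 1)*(w + 3)*(w - 2)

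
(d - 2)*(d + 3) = d^2 + d - 6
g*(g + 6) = g^2 + 6*g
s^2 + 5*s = s*(s + 5)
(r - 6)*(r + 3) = r^2 - 3*r - 18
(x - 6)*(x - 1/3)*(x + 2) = x^3 - 13*x^2/3 - 32*x/3 + 4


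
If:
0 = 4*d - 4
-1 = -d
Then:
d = 1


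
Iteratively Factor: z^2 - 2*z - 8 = (z - 4)*(z + 2)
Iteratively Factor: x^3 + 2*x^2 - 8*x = (x - 2)*(x^2 + 4*x) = (x - 2)*(x + 4)*(x)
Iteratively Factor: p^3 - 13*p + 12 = (p - 1)*(p^2 + p - 12) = (p - 3)*(p - 1)*(p + 4)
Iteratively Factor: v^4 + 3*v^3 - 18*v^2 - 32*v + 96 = (v - 3)*(v^3 + 6*v^2 - 32) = (v - 3)*(v + 4)*(v^2 + 2*v - 8) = (v - 3)*(v + 4)^2*(v - 2)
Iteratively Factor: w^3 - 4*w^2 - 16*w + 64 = (w - 4)*(w^2 - 16) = (w - 4)^2*(w + 4)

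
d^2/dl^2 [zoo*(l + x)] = 0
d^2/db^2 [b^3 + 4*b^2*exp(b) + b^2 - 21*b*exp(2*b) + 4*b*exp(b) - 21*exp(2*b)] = 4*b^2*exp(b) - 84*b*exp(2*b) + 20*b*exp(b) + 6*b - 168*exp(2*b) + 16*exp(b) + 2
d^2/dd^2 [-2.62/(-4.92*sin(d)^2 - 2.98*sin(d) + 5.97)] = (-253.683072*sin(d)^4 - 115.240176*sin(d)^3 + 49.435208*sin(d)^2 + 183.86898*sin(d) + 200.444672)/(4.92*sin(d)^2 + 2.98*sin(d) - 5.97)^3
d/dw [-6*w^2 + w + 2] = 1 - 12*w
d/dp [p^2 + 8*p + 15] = 2*p + 8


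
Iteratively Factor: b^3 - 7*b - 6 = (b + 2)*(b^2 - 2*b - 3) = (b - 3)*(b + 2)*(b + 1)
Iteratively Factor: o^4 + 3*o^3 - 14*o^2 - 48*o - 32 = (o + 4)*(o^3 - o^2 - 10*o - 8) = (o - 4)*(o + 4)*(o^2 + 3*o + 2) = (o - 4)*(o + 1)*(o + 4)*(o + 2)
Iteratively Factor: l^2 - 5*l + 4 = (l - 1)*(l - 4)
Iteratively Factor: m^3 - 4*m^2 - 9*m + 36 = (m + 3)*(m^2 - 7*m + 12) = (m - 3)*(m + 3)*(m - 4)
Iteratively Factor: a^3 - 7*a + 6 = (a - 1)*(a^2 + a - 6) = (a - 1)*(a + 3)*(a - 2)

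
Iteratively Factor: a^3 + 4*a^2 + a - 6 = (a - 1)*(a^2 + 5*a + 6) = (a - 1)*(a + 2)*(a + 3)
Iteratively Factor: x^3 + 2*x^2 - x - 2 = (x - 1)*(x^2 + 3*x + 2) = (x - 1)*(x + 1)*(x + 2)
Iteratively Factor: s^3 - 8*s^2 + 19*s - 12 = (s - 3)*(s^2 - 5*s + 4) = (s - 3)*(s - 1)*(s - 4)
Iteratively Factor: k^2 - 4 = (k + 2)*(k - 2)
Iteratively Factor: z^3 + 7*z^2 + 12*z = (z)*(z^2 + 7*z + 12) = z*(z + 3)*(z + 4)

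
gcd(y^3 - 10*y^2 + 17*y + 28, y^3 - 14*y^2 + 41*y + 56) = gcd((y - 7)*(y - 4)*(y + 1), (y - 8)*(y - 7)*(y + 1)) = y^2 - 6*y - 7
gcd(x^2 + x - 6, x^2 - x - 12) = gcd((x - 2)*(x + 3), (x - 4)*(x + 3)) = x + 3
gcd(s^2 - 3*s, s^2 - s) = s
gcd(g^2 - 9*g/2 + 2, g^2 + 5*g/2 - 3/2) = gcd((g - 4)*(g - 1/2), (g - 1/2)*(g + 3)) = g - 1/2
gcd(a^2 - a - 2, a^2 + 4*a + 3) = a + 1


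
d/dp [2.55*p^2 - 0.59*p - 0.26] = 5.1*p - 0.59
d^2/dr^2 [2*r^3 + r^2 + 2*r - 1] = 12*r + 2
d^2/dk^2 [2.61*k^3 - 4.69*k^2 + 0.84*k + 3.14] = 15.66*k - 9.38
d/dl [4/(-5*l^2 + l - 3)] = 4*(10*l - 1)/(5*l^2 - l + 3)^2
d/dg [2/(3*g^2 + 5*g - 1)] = 2*(-6*g - 5)/(3*g^2 + 5*g - 1)^2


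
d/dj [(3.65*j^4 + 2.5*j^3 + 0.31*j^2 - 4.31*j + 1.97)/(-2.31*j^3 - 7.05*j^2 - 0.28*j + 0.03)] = (-8.4315*j^6 - 51.465*j^5 - 19.9749*j^4 - 20.8742*j^3 - 16.5952*j^2 + 27.7956*j + 0.4223)/(5.3361*j^6 + 32.571*j^5 + 50.9961*j^4 + 3.8094*j^3 - 0.3446*j^2 - 0.0168*j + 0.0009)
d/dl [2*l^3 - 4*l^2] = 2*l*(3*l - 4)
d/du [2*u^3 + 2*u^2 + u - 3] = 6*u^2 + 4*u + 1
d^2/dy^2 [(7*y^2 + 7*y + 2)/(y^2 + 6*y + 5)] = 2*(-35*y^3 - 99*y^2 - 69*y + 27)/(y^6 + 18*y^5 + 123*y^4 + 396*y^3 + 615*y^2 + 450*y + 125)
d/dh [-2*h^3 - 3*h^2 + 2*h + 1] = -6*h^2 - 6*h + 2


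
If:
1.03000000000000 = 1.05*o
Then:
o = 0.98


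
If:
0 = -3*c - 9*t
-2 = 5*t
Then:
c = 6/5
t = -2/5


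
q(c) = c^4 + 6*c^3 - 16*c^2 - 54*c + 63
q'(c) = 4*c^3 + 18*c^2 - 32*c - 54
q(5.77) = 1479.75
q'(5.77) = 1129.03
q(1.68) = -36.46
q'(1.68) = -37.99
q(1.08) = -5.06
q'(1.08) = -62.53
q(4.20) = 309.66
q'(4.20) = 425.47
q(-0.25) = 75.41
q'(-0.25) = -44.94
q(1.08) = -5.06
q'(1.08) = -62.53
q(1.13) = -8.16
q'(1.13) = -61.40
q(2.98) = -2.36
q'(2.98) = 116.34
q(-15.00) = 27648.00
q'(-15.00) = -9024.00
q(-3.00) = 0.00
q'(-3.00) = 96.00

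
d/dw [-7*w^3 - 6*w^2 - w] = -21*w^2 - 12*w - 1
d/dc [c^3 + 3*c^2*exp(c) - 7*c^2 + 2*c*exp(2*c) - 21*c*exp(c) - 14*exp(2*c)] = 3*c^2*exp(c) + 3*c^2 + 4*c*exp(2*c) - 15*c*exp(c) - 14*c - 26*exp(2*c) - 21*exp(c)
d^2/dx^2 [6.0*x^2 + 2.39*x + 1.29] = 12.0000000000000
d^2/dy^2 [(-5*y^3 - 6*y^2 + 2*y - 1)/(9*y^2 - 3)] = 2*(y^3 - 27*y^2 + y - 3)/(27*y^6 - 27*y^4 + 9*y^2 - 1)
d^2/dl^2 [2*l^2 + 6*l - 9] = 4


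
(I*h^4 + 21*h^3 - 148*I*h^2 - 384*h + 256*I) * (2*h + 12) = 2*I*h^5 + 42*h^4 + 12*I*h^4 + 252*h^3 - 296*I*h^3 - 768*h^2 - 1776*I*h^2 - 4608*h + 512*I*h + 3072*I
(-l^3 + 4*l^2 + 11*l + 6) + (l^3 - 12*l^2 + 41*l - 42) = -8*l^2 + 52*l - 36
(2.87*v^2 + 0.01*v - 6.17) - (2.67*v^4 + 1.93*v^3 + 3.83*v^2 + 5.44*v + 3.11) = -2.67*v^4 - 1.93*v^3 - 0.96*v^2 - 5.43*v - 9.28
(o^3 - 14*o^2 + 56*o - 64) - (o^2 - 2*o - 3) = o^3 - 15*o^2 + 58*o - 61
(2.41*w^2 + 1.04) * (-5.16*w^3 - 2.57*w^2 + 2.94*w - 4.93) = -12.4356*w^5 - 6.1937*w^4 + 1.719*w^3 - 14.5541*w^2 + 3.0576*w - 5.1272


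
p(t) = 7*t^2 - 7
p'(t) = 14*t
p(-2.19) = 26.57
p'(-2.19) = -30.66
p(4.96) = 165.21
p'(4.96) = 69.44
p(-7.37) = 373.22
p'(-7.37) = -103.18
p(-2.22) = 27.50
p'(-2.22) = -31.08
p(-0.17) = -6.80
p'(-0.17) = -2.38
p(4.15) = 113.56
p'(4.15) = 58.10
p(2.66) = 42.53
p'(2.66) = 37.24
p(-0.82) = -2.29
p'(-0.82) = -11.48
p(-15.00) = 1568.00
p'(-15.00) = -210.00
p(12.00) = 1001.00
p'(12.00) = 168.00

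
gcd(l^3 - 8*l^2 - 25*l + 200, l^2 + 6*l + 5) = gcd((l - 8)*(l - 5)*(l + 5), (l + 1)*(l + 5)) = l + 5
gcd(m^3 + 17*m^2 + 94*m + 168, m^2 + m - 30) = m + 6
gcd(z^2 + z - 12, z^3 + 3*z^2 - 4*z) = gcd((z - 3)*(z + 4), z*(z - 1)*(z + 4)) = z + 4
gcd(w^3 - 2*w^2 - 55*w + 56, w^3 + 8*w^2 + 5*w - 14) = w^2 + 6*w - 7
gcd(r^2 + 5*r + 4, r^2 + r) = r + 1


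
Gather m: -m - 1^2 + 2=1 - m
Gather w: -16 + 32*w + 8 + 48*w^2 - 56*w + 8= 48*w^2 - 24*w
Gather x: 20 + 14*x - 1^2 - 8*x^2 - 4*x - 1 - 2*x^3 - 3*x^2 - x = -2*x^3 - 11*x^2 + 9*x + 18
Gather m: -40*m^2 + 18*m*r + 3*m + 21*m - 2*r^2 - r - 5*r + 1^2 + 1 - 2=-40*m^2 + m*(18*r + 24) - 2*r^2 - 6*r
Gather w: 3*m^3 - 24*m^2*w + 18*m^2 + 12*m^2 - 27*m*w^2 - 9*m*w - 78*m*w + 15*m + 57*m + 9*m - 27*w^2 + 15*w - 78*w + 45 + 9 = 3*m^3 + 30*m^2 + 81*m + w^2*(-27*m - 27) + w*(-24*m^2 - 87*m - 63) + 54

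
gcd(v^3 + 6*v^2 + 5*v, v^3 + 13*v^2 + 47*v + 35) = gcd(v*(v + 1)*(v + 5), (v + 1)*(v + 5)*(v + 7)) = v^2 + 6*v + 5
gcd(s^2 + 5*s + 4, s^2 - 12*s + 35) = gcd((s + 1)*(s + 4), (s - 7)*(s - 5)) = 1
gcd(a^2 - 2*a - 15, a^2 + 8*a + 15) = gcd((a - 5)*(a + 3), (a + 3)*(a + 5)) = a + 3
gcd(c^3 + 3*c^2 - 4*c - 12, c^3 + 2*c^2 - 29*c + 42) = c - 2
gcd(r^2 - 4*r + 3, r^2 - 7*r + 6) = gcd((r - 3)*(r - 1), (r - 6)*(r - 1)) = r - 1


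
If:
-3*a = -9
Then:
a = 3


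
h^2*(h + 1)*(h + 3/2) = h^4 + 5*h^3/2 + 3*h^2/2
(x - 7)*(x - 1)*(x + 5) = x^3 - 3*x^2 - 33*x + 35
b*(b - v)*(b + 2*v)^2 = b^4 + 3*b^3*v - 4*b*v^3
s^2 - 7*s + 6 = (s - 6)*(s - 1)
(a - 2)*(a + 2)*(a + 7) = a^3 + 7*a^2 - 4*a - 28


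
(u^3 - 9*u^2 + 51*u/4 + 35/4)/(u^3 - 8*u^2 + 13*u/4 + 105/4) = (2*u + 1)/(2*u + 3)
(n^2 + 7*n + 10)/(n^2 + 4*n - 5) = (n + 2)/(n - 1)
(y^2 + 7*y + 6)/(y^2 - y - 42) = (y + 1)/(y - 7)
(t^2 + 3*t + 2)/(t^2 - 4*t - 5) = (t + 2)/(t - 5)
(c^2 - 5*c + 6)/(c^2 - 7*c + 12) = (c - 2)/(c - 4)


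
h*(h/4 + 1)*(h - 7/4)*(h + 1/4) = h^4/4 + 5*h^3/8 - 103*h^2/64 - 7*h/16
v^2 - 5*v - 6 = (v - 6)*(v + 1)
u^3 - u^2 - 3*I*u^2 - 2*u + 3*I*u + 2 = (u - 1)*(u - 2*I)*(u - I)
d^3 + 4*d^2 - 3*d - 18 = (d - 2)*(d + 3)^2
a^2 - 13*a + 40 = (a - 8)*(a - 5)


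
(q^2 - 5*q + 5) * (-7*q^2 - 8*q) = -7*q^4 + 27*q^3 + 5*q^2 - 40*q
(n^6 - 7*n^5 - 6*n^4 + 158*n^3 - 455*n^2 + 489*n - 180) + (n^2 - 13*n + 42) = n^6 - 7*n^5 - 6*n^4 + 158*n^3 - 454*n^2 + 476*n - 138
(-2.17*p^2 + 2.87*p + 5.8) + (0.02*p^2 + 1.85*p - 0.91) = -2.15*p^2 + 4.72*p + 4.89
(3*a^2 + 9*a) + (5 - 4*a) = 3*a^2 + 5*a + 5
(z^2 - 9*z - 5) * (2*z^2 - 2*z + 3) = 2*z^4 - 20*z^3 + 11*z^2 - 17*z - 15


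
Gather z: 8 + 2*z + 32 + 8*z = 10*z + 40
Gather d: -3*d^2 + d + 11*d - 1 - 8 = -3*d^2 + 12*d - 9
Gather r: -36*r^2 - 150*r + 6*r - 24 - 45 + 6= -36*r^2 - 144*r - 63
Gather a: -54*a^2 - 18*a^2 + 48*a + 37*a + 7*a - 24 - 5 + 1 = -72*a^2 + 92*a - 28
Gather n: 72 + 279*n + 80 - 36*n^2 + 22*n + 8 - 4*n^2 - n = -40*n^2 + 300*n + 160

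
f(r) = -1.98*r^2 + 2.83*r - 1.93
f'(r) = 2.83 - 3.96*r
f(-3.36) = -33.79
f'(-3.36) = 16.14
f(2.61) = -8.03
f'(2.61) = -7.51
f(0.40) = -1.11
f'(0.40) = 1.25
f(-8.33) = -162.89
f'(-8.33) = 35.82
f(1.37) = -1.77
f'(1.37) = -2.60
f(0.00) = -1.93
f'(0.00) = 2.83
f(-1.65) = -11.99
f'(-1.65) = 9.36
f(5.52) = -46.64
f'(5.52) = -19.03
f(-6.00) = -90.19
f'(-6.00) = 26.59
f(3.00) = -11.26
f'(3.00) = -9.05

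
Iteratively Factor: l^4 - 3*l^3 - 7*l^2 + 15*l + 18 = (l - 3)*(l^3 - 7*l - 6) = (l - 3)^2*(l^2 + 3*l + 2) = (l - 3)^2*(l + 1)*(l + 2)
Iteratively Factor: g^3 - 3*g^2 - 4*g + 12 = (g - 3)*(g^2 - 4) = (g - 3)*(g - 2)*(g + 2)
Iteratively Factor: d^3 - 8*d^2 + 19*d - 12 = (d - 3)*(d^2 - 5*d + 4) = (d - 4)*(d - 3)*(d - 1)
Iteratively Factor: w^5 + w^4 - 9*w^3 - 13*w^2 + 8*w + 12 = (w - 3)*(w^4 + 4*w^3 + 3*w^2 - 4*w - 4) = (w - 3)*(w + 2)*(w^3 + 2*w^2 - w - 2) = (w - 3)*(w + 1)*(w + 2)*(w^2 + w - 2) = (w - 3)*(w + 1)*(w + 2)^2*(w - 1)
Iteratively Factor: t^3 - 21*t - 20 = (t - 5)*(t^2 + 5*t + 4) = (t - 5)*(t + 4)*(t + 1)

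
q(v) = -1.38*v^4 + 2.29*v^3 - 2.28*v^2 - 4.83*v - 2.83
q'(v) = -5.52*v^3 + 6.87*v^2 - 4.56*v - 4.83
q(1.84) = -20.99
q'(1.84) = -24.35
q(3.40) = -140.02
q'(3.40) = -157.87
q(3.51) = -158.31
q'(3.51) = -174.90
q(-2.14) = -54.32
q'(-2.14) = 90.49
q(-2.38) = -79.40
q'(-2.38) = 119.35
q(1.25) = -11.33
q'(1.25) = -10.58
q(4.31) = -358.86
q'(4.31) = -338.81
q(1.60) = -16.06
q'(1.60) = -17.15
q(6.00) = -1407.73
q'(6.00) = -977.19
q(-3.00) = -182.47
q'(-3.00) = 219.72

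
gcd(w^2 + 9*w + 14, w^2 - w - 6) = w + 2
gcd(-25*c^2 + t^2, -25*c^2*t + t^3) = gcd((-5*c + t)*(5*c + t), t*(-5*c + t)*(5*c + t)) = -25*c^2 + t^2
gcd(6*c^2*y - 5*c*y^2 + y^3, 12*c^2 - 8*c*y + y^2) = -2*c + y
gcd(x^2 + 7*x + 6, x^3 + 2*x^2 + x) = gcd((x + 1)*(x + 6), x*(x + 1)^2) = x + 1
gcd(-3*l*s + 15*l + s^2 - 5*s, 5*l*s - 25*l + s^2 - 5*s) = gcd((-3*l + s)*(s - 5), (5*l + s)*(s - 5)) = s - 5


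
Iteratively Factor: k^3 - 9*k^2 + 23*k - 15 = (k - 3)*(k^2 - 6*k + 5) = (k - 3)*(k - 1)*(k - 5)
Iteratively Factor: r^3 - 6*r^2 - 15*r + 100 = (r - 5)*(r^2 - r - 20) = (r - 5)*(r + 4)*(r - 5)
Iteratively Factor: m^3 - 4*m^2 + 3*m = (m)*(m^2 - 4*m + 3) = m*(m - 1)*(m - 3)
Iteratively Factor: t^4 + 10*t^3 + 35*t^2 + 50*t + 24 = (t + 3)*(t^3 + 7*t^2 + 14*t + 8) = (t + 2)*(t + 3)*(t^2 + 5*t + 4) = (t + 1)*(t + 2)*(t + 3)*(t + 4)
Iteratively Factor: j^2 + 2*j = (j)*(j + 2)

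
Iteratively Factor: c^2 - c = (c)*(c - 1)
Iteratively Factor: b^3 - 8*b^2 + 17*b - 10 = (b - 2)*(b^2 - 6*b + 5) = (b - 2)*(b - 1)*(b - 5)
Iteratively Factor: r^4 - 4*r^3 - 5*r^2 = (r + 1)*(r^3 - 5*r^2) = (r - 5)*(r + 1)*(r^2) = r*(r - 5)*(r + 1)*(r)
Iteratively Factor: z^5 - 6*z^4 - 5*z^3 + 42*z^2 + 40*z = (z)*(z^4 - 6*z^3 - 5*z^2 + 42*z + 40) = z*(z + 2)*(z^3 - 8*z^2 + 11*z + 20) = z*(z - 4)*(z + 2)*(z^2 - 4*z - 5) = z*(z - 5)*(z - 4)*(z + 2)*(z + 1)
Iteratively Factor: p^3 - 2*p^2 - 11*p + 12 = (p - 1)*(p^2 - p - 12) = (p - 4)*(p - 1)*(p + 3)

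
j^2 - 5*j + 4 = (j - 4)*(j - 1)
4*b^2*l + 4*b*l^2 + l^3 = l*(2*b + l)^2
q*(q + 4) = q^2 + 4*q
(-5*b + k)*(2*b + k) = -10*b^2 - 3*b*k + k^2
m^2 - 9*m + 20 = (m - 5)*(m - 4)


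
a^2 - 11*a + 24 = (a - 8)*(a - 3)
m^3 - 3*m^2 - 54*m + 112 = (m - 8)*(m - 2)*(m + 7)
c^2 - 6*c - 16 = (c - 8)*(c + 2)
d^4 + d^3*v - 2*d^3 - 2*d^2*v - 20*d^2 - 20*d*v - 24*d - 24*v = (d - 6)*(d + 2)^2*(d + v)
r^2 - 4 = (r - 2)*(r + 2)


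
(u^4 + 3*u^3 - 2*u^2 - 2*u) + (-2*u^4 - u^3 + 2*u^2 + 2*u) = -u^4 + 2*u^3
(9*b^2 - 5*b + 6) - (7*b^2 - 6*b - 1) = 2*b^2 + b + 7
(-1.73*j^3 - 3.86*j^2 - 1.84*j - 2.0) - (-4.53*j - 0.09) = -1.73*j^3 - 3.86*j^2 + 2.69*j - 1.91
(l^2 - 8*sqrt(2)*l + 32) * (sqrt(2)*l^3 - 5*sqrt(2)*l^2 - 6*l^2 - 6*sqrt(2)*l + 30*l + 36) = sqrt(2)*l^5 - 22*l^4 - 5*sqrt(2)*l^4 + 74*sqrt(2)*l^3 + 110*l^3 - 400*sqrt(2)*l^2 - 60*l^2 - 480*sqrt(2)*l + 960*l + 1152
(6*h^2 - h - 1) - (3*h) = 6*h^2 - 4*h - 1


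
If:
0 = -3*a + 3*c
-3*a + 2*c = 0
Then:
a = 0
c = 0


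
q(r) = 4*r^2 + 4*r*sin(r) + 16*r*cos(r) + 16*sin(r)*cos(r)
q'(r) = -16*r*sin(r) + 4*r*cos(r) + 8*r - 16*sin(r)^2 + 4*sin(r) + 16*cos(r)^2 + 16*cos(r)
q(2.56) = -9.73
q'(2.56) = -15.41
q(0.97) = 23.20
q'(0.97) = 3.72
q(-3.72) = 89.73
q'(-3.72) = 10.46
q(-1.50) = 12.16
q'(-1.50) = -55.06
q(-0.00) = 0.00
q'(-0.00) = 32.00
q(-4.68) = 70.81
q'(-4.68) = 25.52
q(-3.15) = 89.85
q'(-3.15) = -12.14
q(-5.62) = 49.40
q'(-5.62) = 11.63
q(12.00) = 705.02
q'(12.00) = 257.67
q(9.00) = 201.63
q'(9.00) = -22.51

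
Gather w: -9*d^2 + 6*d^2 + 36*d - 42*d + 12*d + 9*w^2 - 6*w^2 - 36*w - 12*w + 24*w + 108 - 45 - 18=-3*d^2 + 6*d + 3*w^2 - 24*w + 45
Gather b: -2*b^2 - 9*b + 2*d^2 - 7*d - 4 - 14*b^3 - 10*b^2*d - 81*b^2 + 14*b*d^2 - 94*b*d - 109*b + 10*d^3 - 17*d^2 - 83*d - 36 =-14*b^3 + b^2*(-10*d - 83) + b*(14*d^2 - 94*d - 118) + 10*d^3 - 15*d^2 - 90*d - 40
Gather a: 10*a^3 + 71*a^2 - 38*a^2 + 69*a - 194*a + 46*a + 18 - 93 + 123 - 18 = 10*a^3 + 33*a^2 - 79*a + 30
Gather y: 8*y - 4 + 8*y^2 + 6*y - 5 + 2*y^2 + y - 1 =10*y^2 + 15*y - 10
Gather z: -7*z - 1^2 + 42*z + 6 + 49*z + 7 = 84*z + 12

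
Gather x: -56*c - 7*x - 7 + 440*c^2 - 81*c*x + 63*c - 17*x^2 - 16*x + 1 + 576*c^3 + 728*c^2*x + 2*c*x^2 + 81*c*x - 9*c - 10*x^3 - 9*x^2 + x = 576*c^3 + 440*c^2 - 2*c - 10*x^3 + x^2*(2*c - 26) + x*(728*c^2 - 22) - 6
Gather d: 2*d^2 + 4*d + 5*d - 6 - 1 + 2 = 2*d^2 + 9*d - 5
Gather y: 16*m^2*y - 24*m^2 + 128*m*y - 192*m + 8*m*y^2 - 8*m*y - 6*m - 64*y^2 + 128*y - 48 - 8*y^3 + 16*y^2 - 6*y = -24*m^2 - 198*m - 8*y^3 + y^2*(8*m - 48) + y*(16*m^2 + 120*m + 122) - 48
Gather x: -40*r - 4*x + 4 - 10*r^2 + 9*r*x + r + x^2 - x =-10*r^2 - 39*r + x^2 + x*(9*r - 5) + 4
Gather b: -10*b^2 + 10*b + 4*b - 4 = -10*b^2 + 14*b - 4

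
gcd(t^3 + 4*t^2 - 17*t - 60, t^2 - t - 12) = t^2 - t - 12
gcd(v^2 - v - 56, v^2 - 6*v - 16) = v - 8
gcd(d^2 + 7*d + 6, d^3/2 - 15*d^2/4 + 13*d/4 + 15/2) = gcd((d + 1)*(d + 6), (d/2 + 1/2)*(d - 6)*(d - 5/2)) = d + 1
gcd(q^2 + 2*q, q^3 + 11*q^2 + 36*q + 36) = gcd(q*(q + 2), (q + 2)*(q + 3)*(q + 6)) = q + 2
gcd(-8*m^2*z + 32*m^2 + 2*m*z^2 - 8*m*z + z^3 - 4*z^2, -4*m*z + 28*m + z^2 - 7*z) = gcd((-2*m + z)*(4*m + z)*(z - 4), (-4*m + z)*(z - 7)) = 1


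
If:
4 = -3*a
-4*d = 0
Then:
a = -4/3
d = 0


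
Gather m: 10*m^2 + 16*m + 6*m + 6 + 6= 10*m^2 + 22*m + 12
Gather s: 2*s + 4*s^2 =4*s^2 + 2*s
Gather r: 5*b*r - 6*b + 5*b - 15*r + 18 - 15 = -b + r*(5*b - 15) + 3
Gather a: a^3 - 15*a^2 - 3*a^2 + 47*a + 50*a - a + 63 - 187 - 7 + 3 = a^3 - 18*a^2 + 96*a - 128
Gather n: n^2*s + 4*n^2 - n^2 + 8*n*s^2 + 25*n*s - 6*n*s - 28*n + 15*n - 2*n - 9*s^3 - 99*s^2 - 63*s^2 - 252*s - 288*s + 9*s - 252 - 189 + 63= n^2*(s + 3) + n*(8*s^2 + 19*s - 15) - 9*s^3 - 162*s^2 - 531*s - 378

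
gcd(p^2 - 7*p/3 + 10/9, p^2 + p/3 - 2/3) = p - 2/3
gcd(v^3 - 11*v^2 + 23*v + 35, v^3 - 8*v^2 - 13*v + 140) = v^2 - 12*v + 35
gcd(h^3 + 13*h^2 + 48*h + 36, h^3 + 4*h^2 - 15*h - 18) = h^2 + 7*h + 6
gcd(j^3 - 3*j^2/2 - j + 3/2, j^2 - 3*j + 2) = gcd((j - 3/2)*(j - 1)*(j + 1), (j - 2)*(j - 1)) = j - 1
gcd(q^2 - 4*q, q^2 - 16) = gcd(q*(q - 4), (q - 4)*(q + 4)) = q - 4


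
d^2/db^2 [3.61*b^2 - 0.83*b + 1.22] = 7.22000000000000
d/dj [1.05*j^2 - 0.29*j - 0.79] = 2.1*j - 0.29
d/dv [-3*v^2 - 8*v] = -6*v - 8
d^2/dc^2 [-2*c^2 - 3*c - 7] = -4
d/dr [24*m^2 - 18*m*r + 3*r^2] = -18*m + 6*r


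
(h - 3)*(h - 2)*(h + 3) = h^3 - 2*h^2 - 9*h + 18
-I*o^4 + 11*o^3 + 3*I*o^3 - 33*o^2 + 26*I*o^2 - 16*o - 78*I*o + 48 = (o - 3)*(o + 2*I)*(o + 8*I)*(-I*o + 1)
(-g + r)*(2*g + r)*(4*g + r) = -8*g^3 + 2*g^2*r + 5*g*r^2 + r^3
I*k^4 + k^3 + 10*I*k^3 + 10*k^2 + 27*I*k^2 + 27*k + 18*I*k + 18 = (k + 3)*(k + 6)*(k - I)*(I*k + I)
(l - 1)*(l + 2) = l^2 + l - 2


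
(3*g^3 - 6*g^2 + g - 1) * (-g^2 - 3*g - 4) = -3*g^5 - 3*g^4 + 5*g^3 + 22*g^2 - g + 4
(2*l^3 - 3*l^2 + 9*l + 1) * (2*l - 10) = 4*l^4 - 26*l^3 + 48*l^2 - 88*l - 10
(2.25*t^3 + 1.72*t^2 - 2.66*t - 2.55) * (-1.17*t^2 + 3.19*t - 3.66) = -2.6325*t^5 + 5.1651*t^4 + 0.364*t^3 - 11.7971*t^2 + 1.6011*t + 9.333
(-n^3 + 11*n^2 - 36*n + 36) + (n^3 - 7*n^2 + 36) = 4*n^2 - 36*n + 72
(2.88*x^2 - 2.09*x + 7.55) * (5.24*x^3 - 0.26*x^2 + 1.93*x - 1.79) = 15.0912*x^5 - 11.7004*x^4 + 45.6638*x^3 - 11.1519*x^2 + 18.3126*x - 13.5145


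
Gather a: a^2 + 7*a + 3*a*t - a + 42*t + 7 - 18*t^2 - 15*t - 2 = a^2 + a*(3*t + 6) - 18*t^2 + 27*t + 5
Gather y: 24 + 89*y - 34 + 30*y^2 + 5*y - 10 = 30*y^2 + 94*y - 20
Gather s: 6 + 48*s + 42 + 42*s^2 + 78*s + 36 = 42*s^2 + 126*s + 84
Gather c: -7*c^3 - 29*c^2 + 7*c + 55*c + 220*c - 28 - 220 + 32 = -7*c^3 - 29*c^2 + 282*c - 216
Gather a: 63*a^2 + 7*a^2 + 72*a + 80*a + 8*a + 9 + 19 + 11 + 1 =70*a^2 + 160*a + 40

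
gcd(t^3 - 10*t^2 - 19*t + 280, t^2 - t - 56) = t - 8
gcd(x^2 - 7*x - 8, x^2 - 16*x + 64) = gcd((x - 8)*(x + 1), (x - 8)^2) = x - 8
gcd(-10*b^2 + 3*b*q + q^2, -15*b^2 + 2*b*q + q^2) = 5*b + q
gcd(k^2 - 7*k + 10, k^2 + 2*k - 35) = k - 5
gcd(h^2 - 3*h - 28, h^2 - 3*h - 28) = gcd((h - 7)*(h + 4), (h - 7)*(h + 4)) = h^2 - 3*h - 28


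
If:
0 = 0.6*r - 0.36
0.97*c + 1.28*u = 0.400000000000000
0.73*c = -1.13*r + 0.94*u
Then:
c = -0.27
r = 0.60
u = 0.51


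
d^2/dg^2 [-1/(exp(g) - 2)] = (-exp(g) - 2)*exp(g)/(exp(g) - 2)^3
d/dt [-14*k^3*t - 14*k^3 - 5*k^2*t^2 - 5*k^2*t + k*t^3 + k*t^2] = k*(-14*k^2 - 10*k*t - 5*k + 3*t^2 + 2*t)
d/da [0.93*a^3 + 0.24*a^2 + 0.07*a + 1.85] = 2.79*a^2 + 0.48*a + 0.07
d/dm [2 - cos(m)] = sin(m)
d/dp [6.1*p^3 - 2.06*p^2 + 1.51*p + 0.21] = 18.3*p^2 - 4.12*p + 1.51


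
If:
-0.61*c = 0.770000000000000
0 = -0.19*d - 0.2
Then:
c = -1.26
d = -1.05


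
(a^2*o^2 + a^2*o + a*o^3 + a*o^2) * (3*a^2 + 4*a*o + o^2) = 3*a^4*o^2 + 3*a^4*o + 7*a^3*o^3 + 7*a^3*o^2 + 5*a^2*o^4 + 5*a^2*o^3 + a*o^5 + a*o^4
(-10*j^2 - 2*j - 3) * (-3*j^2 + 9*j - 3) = 30*j^4 - 84*j^3 + 21*j^2 - 21*j + 9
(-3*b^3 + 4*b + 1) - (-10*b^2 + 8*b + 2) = -3*b^3 + 10*b^2 - 4*b - 1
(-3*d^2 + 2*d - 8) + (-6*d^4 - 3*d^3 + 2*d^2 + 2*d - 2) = -6*d^4 - 3*d^3 - d^2 + 4*d - 10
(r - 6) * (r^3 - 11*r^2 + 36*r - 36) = r^4 - 17*r^3 + 102*r^2 - 252*r + 216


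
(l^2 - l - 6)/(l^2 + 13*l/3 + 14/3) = 3*(l - 3)/(3*l + 7)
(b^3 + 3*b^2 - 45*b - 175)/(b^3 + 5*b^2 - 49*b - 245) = (b + 5)/(b + 7)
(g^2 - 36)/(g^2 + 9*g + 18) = (g - 6)/(g + 3)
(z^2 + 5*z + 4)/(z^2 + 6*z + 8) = (z + 1)/(z + 2)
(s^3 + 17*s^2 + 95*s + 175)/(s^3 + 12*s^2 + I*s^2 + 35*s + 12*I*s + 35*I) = (s + 5)/(s + I)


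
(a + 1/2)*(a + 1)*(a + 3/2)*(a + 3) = a^4 + 6*a^3 + 47*a^2/4 + 9*a + 9/4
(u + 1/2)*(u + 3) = u^2 + 7*u/2 + 3/2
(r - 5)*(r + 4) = r^2 - r - 20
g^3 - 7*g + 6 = (g - 2)*(g - 1)*(g + 3)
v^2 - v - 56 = (v - 8)*(v + 7)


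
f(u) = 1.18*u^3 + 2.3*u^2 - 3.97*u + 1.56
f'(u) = 3.54*u^2 + 4.6*u - 3.97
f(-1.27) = 7.89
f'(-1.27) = -4.10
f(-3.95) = -19.60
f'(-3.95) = 33.09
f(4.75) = 161.06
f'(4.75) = 97.75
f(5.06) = 193.23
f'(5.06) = 109.94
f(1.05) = 1.29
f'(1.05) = 4.76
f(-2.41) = 7.97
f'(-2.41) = 5.50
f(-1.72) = 9.19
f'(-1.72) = -1.41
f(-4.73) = -53.08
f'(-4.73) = 53.47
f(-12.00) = -1658.64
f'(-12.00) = 450.59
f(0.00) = 1.56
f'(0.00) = -3.97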